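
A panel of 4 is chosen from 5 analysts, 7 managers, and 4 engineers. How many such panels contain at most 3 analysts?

1815

Split by how many analysts are chosen (0 through 3).
Sum: C(5,0)·C(11,4) + C(5,1)·C(11,3) + C(5,2)·C(11,2) + C(5,3)·C(11,1) = 330 + 825 + 550 + 110 = 1815.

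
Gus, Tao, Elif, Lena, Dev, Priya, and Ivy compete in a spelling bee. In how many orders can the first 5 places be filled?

2520

There are 7 choices for 1st place, 6 for 2nd, and so on down to 3 for position 5.
That gives 7 × 6 × 5 × 4 × 3 = 2520.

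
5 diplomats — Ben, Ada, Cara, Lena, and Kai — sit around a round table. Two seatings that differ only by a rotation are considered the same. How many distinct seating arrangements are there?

Seat Ben anywhere (absorbing the rotational symmetry), then permute the other 4: (4)! = 24.

24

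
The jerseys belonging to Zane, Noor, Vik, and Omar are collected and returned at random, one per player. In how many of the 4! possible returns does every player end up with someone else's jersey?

This is the derangement count D_4: permutations of 4 items with no fixed point.
By inclusion–exclusion this is Σ_{j=0}^{4} (−1)^j C(4,j)·(4−j)!.
Computing: 24 − 24 + 12 − 4 + 1 = 9.

9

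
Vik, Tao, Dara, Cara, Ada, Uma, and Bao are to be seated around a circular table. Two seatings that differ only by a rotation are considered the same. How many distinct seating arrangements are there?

720

Around a circle, 7 distinct people have 7!/7 = (6)! = 720 rotationally distinct seatings.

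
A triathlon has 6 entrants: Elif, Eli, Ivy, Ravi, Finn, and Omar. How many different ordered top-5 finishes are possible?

720

There are 6 choices for 1st place, 5 for 2nd, and so on down to 2 for position 5.
That gives 6 × 5 × 4 × 3 × 2 = 720.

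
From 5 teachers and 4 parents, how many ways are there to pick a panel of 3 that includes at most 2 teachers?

74

Split by how many teachers are chosen (0 through 2).
Sum: C(5,0)·C(4,3) + C(5,1)·C(4,2) + C(5,2)·C(4,1) = 4 + 30 + 40 = 74.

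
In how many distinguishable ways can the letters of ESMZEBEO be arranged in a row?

ESMZEBEO has 8 letters with E appearing 3 times.
So there are 8! / (3!) = 6720 distinguishable arrangements.

6720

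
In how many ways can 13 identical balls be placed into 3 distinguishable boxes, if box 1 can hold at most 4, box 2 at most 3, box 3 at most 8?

6

Ignoring the caps, the number of non-negative solutions to x_1+…+x_3 = 13 is C(15,2) = 105.
Subtract solutions that violate a single cap (substitute x_i' = x_i − (cap_i+1)): x_1 ≥ 5 gives C(10,2) = 45; x_2 ≥ 4 gives C(11,2) = 55; x_3 ≥ 9 gives C(6,2) = 15. Together 115.
Add back pairs where two caps are both exceeded: 15 + 0 + 1 = 16.
By inclusion–exclusion the count is 105 − 115 + 16 = 6.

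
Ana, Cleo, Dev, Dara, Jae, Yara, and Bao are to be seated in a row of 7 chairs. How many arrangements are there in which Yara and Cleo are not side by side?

3600

There are 7! = 5040 arrangements in all. If Yara and Cleo are adjacent, merging them into one block gives 2·(6)! = 1440 arrangements.
Complementary counting: 5040 − 1440 = 3600.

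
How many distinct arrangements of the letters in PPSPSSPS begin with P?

Fix P in the first position and arrange the remaining 7 letters.
Those 7 letters have P appearing 3 times and S appearing 4 times, giving (7)!/(4!·3!) = 35.

35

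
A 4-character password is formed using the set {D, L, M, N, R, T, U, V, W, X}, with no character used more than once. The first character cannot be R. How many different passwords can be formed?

4536

The first character has 10−1 = 9 choices (anything except R).
The remaining 3 characters are filled from the other 9 symbols without repetition: 9 × 8 × 7 = 504.
Total: 9 × 504 = 4536.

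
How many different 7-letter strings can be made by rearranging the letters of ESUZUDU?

840

ESUZUDU has 7 letters with U appearing 3 times.
So there are 7! / (3!) = 840 distinguishable arrangements.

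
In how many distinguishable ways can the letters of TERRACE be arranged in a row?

1260

The 7 letters of TERRACE have repeats: E appearing twice and R appearing twice.
So there are 7! / (2!·2!) = 1260 distinguishable arrangements.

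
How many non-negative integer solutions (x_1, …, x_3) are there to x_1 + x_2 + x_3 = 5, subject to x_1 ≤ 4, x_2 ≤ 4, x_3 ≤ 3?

16

Ignoring the caps, the number of non-negative solutions to x_1+…+x_3 = 5 is C(7,2) = 21.
Subtract solutions that violate a single cap (substitute x_i' = x_i − (cap_i+1)): x_1 ≥ 5 gives C(2,2) = 1; x_2 ≥ 5 gives C(2,2) = 1; x_3 ≥ 4 gives C(3,2) = 3. Together 5.
No two caps can be exceeded simultaneously, so the pair terms are all 0.
By inclusion–exclusion the count is 21 − 5 + 0 = 16.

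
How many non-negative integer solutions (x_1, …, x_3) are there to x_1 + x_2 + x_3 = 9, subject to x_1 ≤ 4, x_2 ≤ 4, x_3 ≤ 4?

By stars and bars, unrestricted non-negative solutions to x_1+…+x_3 = 9 number C(9+2,2) = 55.
Subtract solutions that violate a single cap (substitute x_i' = x_i − (cap_i+1)): x_1 ≥ 5 gives C(6,2) = 15; x_2 ≥ 5 gives C(6,2) = 15; x_3 ≥ 5 gives C(6,2) = 15. Together 45.
No two caps can be exceeded simultaneously, so the pair terms are all 0.
By inclusion–exclusion the count is 55 − 45 + 0 = 10.

10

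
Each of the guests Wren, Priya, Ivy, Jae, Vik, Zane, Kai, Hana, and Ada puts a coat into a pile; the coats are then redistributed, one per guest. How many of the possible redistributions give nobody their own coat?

133496

Count assignments avoiding every fixed point. For any j of the 9 guests fixed to their own coat, the other 9−j can be arranged in (9−j)! ways.
By inclusion–exclusion this is Σ_{j=0}^{9} (−1)^j C(9,j)·(9−j)!.
Computing: 362880 − 362880 + 181440 − 60480 + 15120 − 3024 + 504 − 72 + 9 − 1 = 133496.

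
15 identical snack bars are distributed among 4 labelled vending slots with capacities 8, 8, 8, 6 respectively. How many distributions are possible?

By stars and bars, unrestricted non-negative solutions to x_1+…+x_4 = 15 number C(15+3,3) = 816.
Subtract solutions that violate a single cap (substitute x_i' = x_i − (cap_i+1)): x_1 ≥ 9 gives C(9,3) = 84; x_2 ≥ 9 gives C(9,3) = 84; x_3 ≥ 9 gives C(9,3) = 84; x_4 ≥ 7 gives C(11,3) = 165. Together 417.
No two caps can be exceeded simultaneously, so the pair terms are all 0.
By inclusion–exclusion the count is 816 − 417 + 0 = 399.

399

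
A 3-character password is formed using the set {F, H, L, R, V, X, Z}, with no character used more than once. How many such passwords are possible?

With no repetition, fill the 3 characters in order: 7 choices, then 6, down to 5.
That product is 7 × 6 × 5 = 210.

210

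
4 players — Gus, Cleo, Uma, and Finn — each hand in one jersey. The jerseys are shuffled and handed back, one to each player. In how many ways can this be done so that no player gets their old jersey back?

Count assignments avoiding every fixed point. For any j of the 4 players fixed to their old jersey, the other 4−j can be arranged in (4−j)! ways.
By inclusion–exclusion this is Σ_{j=0}^{4} (−1)^j C(4,j)·(4−j)!.
Computing: 24 − 24 + 12 − 4 + 1 = 9.

9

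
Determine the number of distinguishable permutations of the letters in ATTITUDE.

6720

ATTITUDE has 8 letters with T appearing 3 times.
The number of distinct arrangements is 8!/(3!) = 40320/6 = 6720.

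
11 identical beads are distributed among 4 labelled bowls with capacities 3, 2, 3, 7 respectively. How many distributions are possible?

29

Ignoring the caps, the number of non-negative solutions to x_1+…+x_4 = 11 is C(14,3) = 364.
Subtract solutions that violate a single cap (substitute x_i' = x_i − (cap_i+1)): x_1 ≥ 4 gives C(10,3) = 120; x_2 ≥ 3 gives C(11,3) = 165; x_3 ≥ 4 gives C(10,3) = 120; x_4 ≥ 8 gives C(6,3) = 20. Together 425.
Add back pairs where two caps are both exceeded: 35 + 20 + 0 + 35 + 1 + 0 = 91.
Subtract triples: 1 + 0 + 0 + 0 = 1.
By inclusion–exclusion the count is 364 − 425 + 91 − 1 = 29.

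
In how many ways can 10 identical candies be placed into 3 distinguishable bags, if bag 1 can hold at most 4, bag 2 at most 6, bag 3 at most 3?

Without the upper bounds there are C(12,2) = 66 ways to split 10 among 3 bags.
Subtract solutions that violate a single cap (substitute x_i' = x_i − (cap_i+1)): x_1 ≥ 5 gives C(7,2) = 21; x_2 ≥ 7 gives C(5,2) = 10; x_3 ≥ 4 gives C(8,2) = 28. Together 59.
Add back pairs where two caps are both exceeded: 0 + 3 + 0 = 3.
By inclusion–exclusion the count is 66 − 59 + 3 = 10.

10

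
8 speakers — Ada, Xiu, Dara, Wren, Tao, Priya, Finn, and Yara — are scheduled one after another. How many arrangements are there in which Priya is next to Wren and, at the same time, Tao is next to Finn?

Treat {Priya,Wren} as one block (2 orders) and {Tao,Finn} as another (2 orders).
That leaves 6 units to arrange: 2 × 2 × 6! = 4 × 720 = 2880.

2880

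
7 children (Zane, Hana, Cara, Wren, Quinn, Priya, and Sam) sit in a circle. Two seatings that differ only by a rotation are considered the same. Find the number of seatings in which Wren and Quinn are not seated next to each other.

480

All circular seatings of 7 people number (6)! = 720.
Seatings with Wren beside Quinn: treat them as a block with 2 internal orders, giving 2 × (5)! = 240.
Subtracting, 720 − 240 = 480.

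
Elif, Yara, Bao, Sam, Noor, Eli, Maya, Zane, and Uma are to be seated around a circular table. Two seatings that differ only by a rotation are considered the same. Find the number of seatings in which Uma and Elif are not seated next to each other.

Without the restriction there are (8)! = 40320 seatings.
Seatings with Uma beside Elif: treat them as a block with 2 internal orders, giving 2 × (7)! = 10080.
Subtracting, 40320 − 10080 = 30240.

30240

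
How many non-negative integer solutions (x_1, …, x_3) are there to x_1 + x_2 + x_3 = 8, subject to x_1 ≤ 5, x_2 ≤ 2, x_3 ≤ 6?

15

Ignoring the caps, the number of non-negative solutions to x_1+…+x_3 = 8 is C(10,2) = 45.
Subtract solutions that violate a single cap (substitute x_i' = x_i − (cap_i+1)): x_1 ≥ 6 gives C(4,2) = 6; x_2 ≥ 3 gives C(7,2) = 21; x_3 ≥ 7 gives C(3,2) = 3. Together 30.
No two caps can be exceeded simultaneously, so the pair terms are all 0.
By inclusion–exclusion the count is 45 − 30 + 0 = 15.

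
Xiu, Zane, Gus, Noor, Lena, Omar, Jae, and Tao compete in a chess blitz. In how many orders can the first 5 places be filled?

6720

There are 8 choices for 1st place, 7 for 2nd, and so on down to 4 for position 5.
That gives 8 × 7 × 6 × 5 × 4 = 6720.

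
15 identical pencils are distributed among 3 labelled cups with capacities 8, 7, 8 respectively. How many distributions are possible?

Ignoring the caps, the number of non-negative solutions to x_1+…+x_3 = 15 is C(17,2) = 136.
Subtract solutions that violate a single cap (substitute x_i' = x_i − (cap_i+1)): x_1 ≥ 9 gives C(8,2) = 28; x_2 ≥ 8 gives C(9,2) = 36; x_3 ≥ 9 gives C(8,2) = 28. Together 92.
No two caps can be exceeded simultaneously, so the pair terms are all 0.
By inclusion–exclusion the count is 136 − 92 + 0 = 44.

44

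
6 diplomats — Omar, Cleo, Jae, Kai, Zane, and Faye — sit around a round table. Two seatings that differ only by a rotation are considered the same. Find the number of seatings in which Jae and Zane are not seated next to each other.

72

All circular seatings of 6 people number (5)! = 120.
Seatings with Jae beside Zane: treat them as a block with 2 internal orders, giving 2 × (4)! = 48.
Subtracting, 120 − 48 = 72.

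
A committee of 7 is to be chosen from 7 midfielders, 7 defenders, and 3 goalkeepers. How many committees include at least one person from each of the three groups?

With no constraint there are C(17,7) = 19448 possible selections.
Subtract selections that omit an entire group: no midfielders → C(10,7) = 120; no defenders → C(10,7) = 120; no goalkeepers → C(14,7) = 3432.
Add back selections omitting two groups (i.e. drawn from a single group): C(7,7) + C(7,7) + C(3,7) = 2.
By inclusion–exclusion: 19448 − 3672 + 2 = 15778.

15778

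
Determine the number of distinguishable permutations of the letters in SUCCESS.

The 7 letters of SUCCESS have repeats: C appearing twice and S appearing 3 times.
So there are 7! / (3!·2!) = 420 distinguishable arrangements.

420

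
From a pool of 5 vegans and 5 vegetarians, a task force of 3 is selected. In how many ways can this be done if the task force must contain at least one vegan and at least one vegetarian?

100

With no constraint there are C(10,3) = 120 possible selections.
Subtract selections that omit an entire group: no vegans → C(5,3) = 10; no vegetarians → C(5,3) = 10.
Both groups omitted at once is impossible, so 120 − 20 = 100.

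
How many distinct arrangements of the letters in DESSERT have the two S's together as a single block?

Treat the 2 copies of S as a single block. The multiset to arrange is then {SS, D, E, E, R, T}, 6 items in all.
That gives (6)!/(2!) = 360 arrangements.

360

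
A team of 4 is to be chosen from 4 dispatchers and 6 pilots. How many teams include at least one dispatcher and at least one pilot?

Unrestricted: C(10,4) = 210 ways to pick any 4 of the 10.
Subtract selections that omit an entire group: no dispatchers → C(6,4) = 15; no pilots → C(4,4) = 1.
Both groups omitted at once is impossible, so 210 − 16 = 194.

194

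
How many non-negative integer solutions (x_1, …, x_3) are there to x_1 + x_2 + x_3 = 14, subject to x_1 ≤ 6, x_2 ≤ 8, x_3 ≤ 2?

By stars and bars, unrestricted non-negative solutions to x_1+…+x_3 = 14 number C(14+2,2) = 120.
Subtract solutions that violate a single cap (substitute x_i' = x_i − (cap_i+1)): x_1 ≥ 7 gives C(9,2) = 36; x_2 ≥ 9 gives C(7,2) = 21; x_3 ≥ 3 gives C(13,2) = 78. Together 135.
Add back pairs where two caps are both exceeded: 0 + 15 + 6 = 21.
By inclusion–exclusion the count is 120 − 135 + 21 = 6.

6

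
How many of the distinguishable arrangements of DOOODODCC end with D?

420

With the last slot taken by D, it remains to arrange the other 8 letters (OOODODCC).
Those 8 letters have C appearing twice, D appearing twice, and O appearing 4 times, giving (8)!/(4!·2!·2!) = 420.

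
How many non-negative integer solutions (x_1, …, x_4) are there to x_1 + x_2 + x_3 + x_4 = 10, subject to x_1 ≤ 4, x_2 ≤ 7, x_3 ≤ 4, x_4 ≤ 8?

Ignoring the caps, the number of non-negative solutions to x_1+…+x_4 = 10 is C(13,3) = 286.
Subtract solutions that violate a single cap (substitute x_i' = x_i − (cap_i+1)): x_1 ≥ 5 gives C(8,3) = 56; x_2 ≥ 8 gives C(5,3) = 10; x_3 ≥ 5 gives C(8,3) = 56; x_4 ≥ 9 gives C(4,3) = 4. Together 126.
Add back pairs where two caps are both exceeded: 0 + 1 + 0 + 0 + 0 + 0 = 1.
By inclusion–exclusion the count is 286 − 126 + 1 = 161.

161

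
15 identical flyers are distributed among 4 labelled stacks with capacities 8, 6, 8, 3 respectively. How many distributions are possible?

174

Without the upper bounds there are C(18,3) = 816 ways to split 15 among 4 stacks.
Subtract solutions that violate a single cap (substitute x_i' = x_i − (cap_i+1)): x_1 ≥ 9 gives C(9,3) = 84; x_2 ≥ 7 gives C(11,3) = 165; x_3 ≥ 9 gives C(9,3) = 84; x_4 ≥ 4 gives C(14,3) = 364. Together 697.
Add back pairs where two caps are both exceeded: 0 + 0 + 10 + 0 + 35 + 10 = 55.
By inclusion–exclusion the count is 816 − 697 + 55 = 174.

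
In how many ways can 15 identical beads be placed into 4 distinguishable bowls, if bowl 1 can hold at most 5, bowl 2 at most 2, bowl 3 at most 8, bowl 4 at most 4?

31

Ignoring the caps, the number of non-negative solutions to x_1+…+x_4 = 15 is C(18,3) = 816.
Subtract solutions that violate a single cap (substitute x_i' = x_i − (cap_i+1)): x_1 ≥ 6 gives C(12,3) = 220; x_2 ≥ 3 gives C(15,3) = 455; x_3 ≥ 9 gives C(9,3) = 84; x_4 ≥ 5 gives C(13,3) = 286. Together 1045.
Add back pairs where two caps are both exceeded: 84 + 1 + 35 + 20 + 120 + 4 = 264.
Subtract triples: 0 + 4 + 0 + 0 = 4.
By inclusion–exclusion the count is 816 − 1045 + 264 − 4 = 31.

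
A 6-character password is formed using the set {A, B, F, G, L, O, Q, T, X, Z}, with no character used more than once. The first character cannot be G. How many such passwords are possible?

136080

The first character has 10−1 = 9 choices (anything except G).
The remaining 5 characters are filled from the other 9 symbols without repetition: 9 × 8 × 7 × 6 × 5 = 15120.
Total: 9 × 15120 = 136080.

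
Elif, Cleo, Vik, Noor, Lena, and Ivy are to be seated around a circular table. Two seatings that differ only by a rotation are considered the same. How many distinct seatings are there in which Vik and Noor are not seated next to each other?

72

All circular seatings of 6 people number (5)! = 120.
Seatings with Vik beside Noor: treat them as a block with 2 internal orders, giving 2 × (4)! = 48.
Subtracting, 120 − 48 = 72.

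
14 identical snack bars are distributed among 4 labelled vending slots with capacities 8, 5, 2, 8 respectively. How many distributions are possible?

115

By stars and bars, unrestricted non-negative solutions to x_1+…+x_4 = 14 number C(14+3,3) = 680.
Subtract solutions that violate a single cap (substitute x_i' = x_i − (cap_i+1)): x_1 ≥ 9 gives C(8,3) = 56; x_2 ≥ 6 gives C(11,3) = 165; x_3 ≥ 3 gives C(14,3) = 364; x_4 ≥ 9 gives C(8,3) = 56. Together 641.
Add back pairs where two caps are both exceeded: 0 + 10 + 0 + 56 + 0 + 10 = 76.
By inclusion–exclusion the count is 680 − 641 + 76 = 115.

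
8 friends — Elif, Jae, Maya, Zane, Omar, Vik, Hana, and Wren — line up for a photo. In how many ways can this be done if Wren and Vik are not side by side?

Of the 8! = 40320 arrangements, those with Wren and Vik adjacent number 2 × 7! = 10080 (treat the pair as a block with 2 internal orders).
Complementary counting: 40320 − 10080 = 30240.

30240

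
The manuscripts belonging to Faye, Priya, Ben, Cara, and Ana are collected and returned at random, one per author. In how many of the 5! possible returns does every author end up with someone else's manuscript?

Count assignments avoiding every fixed point. For any j of the 5 authors fixed to their own manuscript, the other 5−j can be arranged in (5−j)! ways.
By inclusion–exclusion this is Σ_{j=0}^{5} (−1)^j C(5,j)·(5−j)!.
Computing: 120 − 120 + 60 − 20 + 5 − 1 = 44.

44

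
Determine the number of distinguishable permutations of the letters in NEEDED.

The 6 letters of NEEDED have repeats: D appearing twice and E appearing 3 times.
The number of distinct arrangements is 6!/(3!·2!) = 720/12 = 60.

60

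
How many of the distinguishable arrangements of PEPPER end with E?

Fix E in the last position and arrange the remaining 5 letters.
Those 5 letters have P appearing 3 times, giving (5)!/(3!) = 20.

20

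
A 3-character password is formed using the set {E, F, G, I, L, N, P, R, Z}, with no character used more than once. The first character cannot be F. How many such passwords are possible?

448

The first character has 9−1 = 8 choices (anything except F).
The remaining 2 characters are filled from the other 8 symbols without repetition: 8 × 7 = 56.
Total: 8 × 56 = 448.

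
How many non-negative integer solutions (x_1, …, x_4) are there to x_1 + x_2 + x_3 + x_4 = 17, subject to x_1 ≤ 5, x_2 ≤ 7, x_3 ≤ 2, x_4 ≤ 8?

Ignoring the caps, the number of non-negative solutions to x_1+…+x_4 = 17 is C(20,3) = 1140.
Subtract solutions that violate a single cap (substitute x_i' = x_i − (cap_i+1)): x_1 ≥ 6 gives C(14,3) = 364; x_2 ≥ 8 gives C(12,3) = 220; x_3 ≥ 3 gives C(17,3) = 680; x_4 ≥ 9 gives C(11,3) = 165. Together 1429.
Add back pairs where two caps are both exceeded: 20 + 165 + 10 + 84 + 1 + 56 = 336.
Subtract triples: 1 + 0 + 0 + 0 = 1.
By inclusion–exclusion the count is 1140 − 1429 + 336 − 1 = 46.

46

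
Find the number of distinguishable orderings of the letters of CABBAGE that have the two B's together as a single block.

Treat the 2 copies of B as a single block. The multiset to arrange is then {BB, A, A, C, E, G}, 6 items in all.
That gives (6)!/(2!) = 360 arrangements.

360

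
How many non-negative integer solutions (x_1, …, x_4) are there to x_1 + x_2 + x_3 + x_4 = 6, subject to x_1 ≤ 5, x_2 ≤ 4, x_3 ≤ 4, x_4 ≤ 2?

55

By stars and bars, unrestricted non-negative solutions to x_1+…+x_4 = 6 number C(6+3,3) = 84.
Subtract solutions that violate a single cap (substitute x_i' = x_i − (cap_i+1)): x_1 ≥ 6 gives C(3,3) = 1; x_2 ≥ 5 gives C(4,3) = 4; x_3 ≥ 5 gives C(4,3) = 4; x_4 ≥ 3 gives C(6,3) = 20. Together 29.
No two caps can be exceeded simultaneously, so the pair terms are all 0.
By inclusion–exclusion the count is 84 − 29 + 0 = 55.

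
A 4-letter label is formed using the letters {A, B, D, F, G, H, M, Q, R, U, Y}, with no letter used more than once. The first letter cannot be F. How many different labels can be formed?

The first letter has 11−1 = 10 choices (anything except F).
The remaining 3 letters are filled from the other 10 symbols without repetition: 10 × 9 × 8 = 720.
Total: 10 × 720 = 7200.

7200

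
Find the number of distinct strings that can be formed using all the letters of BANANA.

60

The 6 letters of BANANA have repeats: A appearing 3 times and N appearing twice.
The number of distinct arrangements is 6!/(3!·2!) = 720/12 = 60.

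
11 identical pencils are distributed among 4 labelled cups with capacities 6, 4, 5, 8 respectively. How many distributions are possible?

Ignoring the caps, the number of non-negative solutions to x_1+…+x_4 = 11 is C(14,3) = 364.
Subtract solutions that violate a single cap (substitute x_i' = x_i − (cap_i+1)): x_1 ≥ 7 gives C(7,3) = 35; x_2 ≥ 5 gives C(9,3) = 84; x_3 ≥ 6 gives C(8,3) = 56; x_4 ≥ 9 gives C(5,3) = 10. Together 185.
Add back pairs where two caps are both exceeded: 0 + 0 + 0 + 1 + 0 + 0 = 1.
By inclusion–exclusion the count is 364 − 185 + 1 = 180.

180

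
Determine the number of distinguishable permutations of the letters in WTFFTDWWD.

WTFFTDWWD has 9 letters with D appearing twice, F appearing twice, T appearing twice, and W appearing 3 times.
Dividing 9! = 362880 by 3!·2!·2!·2! = 48 for the repeated letters gives 7560.

7560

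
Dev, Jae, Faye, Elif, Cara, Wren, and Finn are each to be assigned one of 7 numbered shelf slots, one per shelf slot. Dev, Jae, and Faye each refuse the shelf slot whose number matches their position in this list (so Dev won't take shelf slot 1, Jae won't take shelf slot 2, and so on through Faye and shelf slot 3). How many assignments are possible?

Let Aᵢ (for i ∈ {1, 2, 3}) be the placements that put person i in their forbidden shelf slot. Any j of these fix j positions, leaving (7−j)! ways to fill the rest, and there are C(3,j) ways to pick which j.
By inclusion–exclusion, the number of valid placements is Σ_{j=0}^{3} (−1)^j C(3,j)·(7−j)!.
Computing: 5040 − 2160 + 360 − 24 = 3216.

3216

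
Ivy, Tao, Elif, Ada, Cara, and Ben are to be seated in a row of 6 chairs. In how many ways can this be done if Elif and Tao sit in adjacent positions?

Place the 4 others and the Elif-Tao pair as 5 objects in a line; the pair has 2 internal arrangements.
That gives 2 × 5! = 2 × 120 = 240.

240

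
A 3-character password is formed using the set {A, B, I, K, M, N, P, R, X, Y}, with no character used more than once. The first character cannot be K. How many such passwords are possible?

648

The first character has 10−1 = 9 choices (anything except K).
The remaining 2 characters are filled from the other 9 symbols without repetition: 9 × 8 = 72.
Total: 9 × 72 = 648.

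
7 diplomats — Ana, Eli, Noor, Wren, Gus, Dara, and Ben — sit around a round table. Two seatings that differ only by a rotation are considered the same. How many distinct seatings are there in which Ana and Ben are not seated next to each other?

All circular seatings of 7 people number (6)! = 720.
Seatings with Ana beside Ben: treat them as a block with 2 internal orders, giving 2 × (5)! = 240.
Subtracting, 720 − 240 = 480.

480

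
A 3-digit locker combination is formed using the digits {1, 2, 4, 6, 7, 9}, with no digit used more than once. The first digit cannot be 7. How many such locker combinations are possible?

The first digit has 6−1 = 5 choices (anything except 7).
The remaining 2 digits are filled from the other 5 symbols without repetition: 5 × 4 = 20.
Total: 5 × 20 = 100.

100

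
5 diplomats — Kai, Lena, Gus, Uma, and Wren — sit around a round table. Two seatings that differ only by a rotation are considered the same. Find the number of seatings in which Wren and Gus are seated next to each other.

Glue Wren and Gus into a block (2 internal orders). Seating 4 units around a circle gives (3)! arrangements.
So 2 × (3)! = 2 × 6 = 12.

12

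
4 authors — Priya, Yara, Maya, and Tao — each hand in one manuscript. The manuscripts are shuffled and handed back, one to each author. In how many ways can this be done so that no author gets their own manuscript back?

9

This is the derangement count D_4: permutations of 4 items with no fixed point.
By inclusion–exclusion this is Σ_{j=0}^{4} (−1)^j C(4,j)·(4−j)!.
Computing: 24 − 24 + 12 − 4 + 1 = 9.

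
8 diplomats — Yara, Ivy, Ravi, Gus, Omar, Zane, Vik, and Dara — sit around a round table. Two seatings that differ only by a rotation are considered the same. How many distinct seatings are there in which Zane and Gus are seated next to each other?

Treat {Zane, Gus} as one unit (2 internal orders) and seat the resulting 7 units around the table: (6)! circular arrangements.
So 2 × (6)! = 2 × 720 = 1440.

1440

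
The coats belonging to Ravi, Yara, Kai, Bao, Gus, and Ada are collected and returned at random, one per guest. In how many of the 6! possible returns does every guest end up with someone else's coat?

This is the derangement count D_6: permutations of 6 items with no fixed point.
By inclusion–exclusion this is Σ_{j=0}^{6} (−1)^j C(6,j)·(6−j)!.
Computing: 720 − 720 + 360 − 120 + 30 − 6 + 1 = 265.

265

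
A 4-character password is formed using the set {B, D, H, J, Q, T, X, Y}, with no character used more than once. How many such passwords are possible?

With no repetition, fill the 4 characters in order: 8 choices, then 7, down to 5.
8 × 7 × 6 × 5 = 1680.

1680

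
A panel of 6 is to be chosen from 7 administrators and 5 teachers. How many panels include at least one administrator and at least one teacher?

917

Total 6-person selections from all 12: C(12,6) = 924.
Subtract selections that omit an entire group: no administrators → C(5,6) = 0; no teachers → C(7,6) = 7.
Both groups omitted at once is impossible, so 924 − 7 = 917.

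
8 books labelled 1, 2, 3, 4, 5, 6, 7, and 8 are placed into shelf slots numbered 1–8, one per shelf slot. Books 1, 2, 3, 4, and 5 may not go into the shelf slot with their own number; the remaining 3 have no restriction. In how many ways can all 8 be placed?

21234

Let Aᵢ (for 1 ≤ i ≤ 5) be the placements that put book i in its forbidden shelf slot. Any j of these fix j positions, leaving (8−j)! ways to fill the rest, and there are C(5,j) ways to pick which j.
By inclusion–exclusion, the number of valid placements is Σ_{j=0}^{5} (−1)^j C(5,j)·(8−j)!.
Computing: 40320 − 25200 + 7200 − 1200 + 120 − 6 = 21234.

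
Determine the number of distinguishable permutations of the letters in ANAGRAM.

840

ANAGRAM has 7 letters with A appearing 3 times.
So there are 7! / (3!) = 840 distinguishable arrangements.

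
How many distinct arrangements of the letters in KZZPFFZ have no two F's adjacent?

Total arrangements of KZZPFFZ: 7!/(3!·2!) = 420.
If the two F's are adjacent, glue them into one block, leaving 6 items to arrange: (6)!/(3!) = 120 ways.
Hence 420 − 120 = 300.

300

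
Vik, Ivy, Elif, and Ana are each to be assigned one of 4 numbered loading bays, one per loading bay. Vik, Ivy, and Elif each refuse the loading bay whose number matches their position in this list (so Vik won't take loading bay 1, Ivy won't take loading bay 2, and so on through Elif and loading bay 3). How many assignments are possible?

11

Let Aᵢ (for i ∈ {1, 2, 3}) be the placements that put person i in their forbidden loading bay. Any j of these fix j positions, leaving (4−j)! ways to fill the rest, and there are C(3,j) ways to pick which j.
By inclusion–exclusion, the number of valid placements is Σ_{j=0}^{3} (−1)^j C(3,j)·(4−j)!.
Computing: 24 − 18 + 6 − 1 = 11.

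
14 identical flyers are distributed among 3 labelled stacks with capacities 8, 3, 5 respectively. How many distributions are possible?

Without the upper bounds there are C(16,2) = 120 ways to split 14 among 3 stacks.
Subtract solutions that violate a single cap (substitute x_i' = x_i − (cap_i+1)): x_1 ≥ 9 gives C(7,2) = 21; x_2 ≥ 4 gives C(12,2) = 66; x_3 ≥ 6 gives C(10,2) = 45. Together 132.
Add back pairs where two caps are both exceeded: 3 + 0 + 15 = 18.
By inclusion–exclusion the count is 120 − 132 + 18 = 6.

6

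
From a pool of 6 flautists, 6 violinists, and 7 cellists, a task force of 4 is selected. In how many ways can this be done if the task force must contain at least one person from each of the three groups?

2016

Unrestricted: C(19,4) = 3876 ways to pick any 4 of the 19.
Selections missing a whole group: no flautists → C(13,4) = 715; no violinists → C(13,4) = 715; no cellists → C(12,4) = 495.
Add back selections omitting two groups (i.e. drawn from a single group): C(6,4) + C(6,4) + C(7,4) = 65.
By inclusion–exclusion: 3876 − 1925 + 65 = 2016.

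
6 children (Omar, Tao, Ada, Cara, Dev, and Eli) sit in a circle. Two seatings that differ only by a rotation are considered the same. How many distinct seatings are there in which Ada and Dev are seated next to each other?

48

Treat {Ada, Dev} as one unit (2 internal orders) and seat the resulting 5 units around the table: (4)! circular arrangements.
So 2 × (4)! = 2 × 24 = 48.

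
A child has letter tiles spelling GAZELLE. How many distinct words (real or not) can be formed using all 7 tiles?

1260

The 7 letters of GAZELLE have repeats: E appearing twice and L appearing twice.
Dividing 7! = 5040 by 2!·2! = 4 for the repeated letters gives 1260.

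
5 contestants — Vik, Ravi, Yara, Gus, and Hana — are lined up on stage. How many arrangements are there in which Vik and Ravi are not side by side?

72

There are 5! = 120 arrangements in all. If Vik and Ravi are adjacent, merging them into one block gives 2·(4)! = 48 arrangements.
Complementary counting: 120 − 48 = 72.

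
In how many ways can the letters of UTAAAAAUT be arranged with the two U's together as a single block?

168

Treat the 2 copies of U as a single block. The multiset to arrange is then {UU, A, A, A, A, A, T, T}, 8 items in all.
That gives (8)!/(5!·2!) = 168 arrangements.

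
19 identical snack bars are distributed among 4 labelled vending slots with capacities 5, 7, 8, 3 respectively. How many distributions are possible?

By stars and bars, unrestricted non-negative solutions to x_1+…+x_4 = 19 number C(19+3,3) = 1540.
Subtract solutions that violate a single cap (substitute x_i' = x_i − (cap_i+1)): x_1 ≥ 6 gives C(16,3) = 560; x_2 ≥ 8 gives C(14,3) = 364; x_3 ≥ 9 gives C(13,3) = 286; x_4 ≥ 4 gives C(18,3) = 816. Together 2026.
Add back pairs where two caps are both exceeded: 56 + 35 + 220 + 10 + 120 + 84 = 525.
Subtract triples: 0 + 4 + 1 + 0 = 5.
By inclusion–exclusion the count is 1540 − 2026 + 525 − 5 = 34.

34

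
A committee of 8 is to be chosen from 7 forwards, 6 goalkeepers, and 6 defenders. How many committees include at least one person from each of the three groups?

With no constraint there are C(19,8) = 75582 possible selections.
Subtract selections that omit an entire group: no forwards → C(12,8) = 495; no goalkeepers → C(13,8) = 1287; no defenders → C(13,8) = 1287.
Add back selections omitting two groups (i.e. drawn from a single group): C(7,8) + C(6,8) + C(6,8) = 0.
By inclusion–exclusion: 75582 − 3069 + 0 = 72513.

72513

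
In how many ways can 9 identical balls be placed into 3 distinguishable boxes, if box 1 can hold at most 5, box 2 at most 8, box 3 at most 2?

Without the upper bounds there are C(11,2) = 55 ways to split 9 among 3 boxes.
Subtract solutions that violate a single cap (substitute x_i' = x_i − (cap_i+1)): x_1 ≥ 6 gives C(5,2) = 10; x_2 ≥ 9 gives C(2,2) = 1; x_3 ≥ 3 gives C(8,2) = 28. Together 39.
Add back pairs where two caps are both exceeded: 0 + 1 + 0 = 1.
By inclusion–exclusion the count is 55 − 39 + 1 = 17.

17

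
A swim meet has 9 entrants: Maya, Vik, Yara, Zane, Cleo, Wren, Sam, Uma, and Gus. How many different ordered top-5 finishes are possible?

There are 9 choices for 1st place, 8 for 2nd, and so on down to 5 for position 5.
That gives 9 × 8 × 7 × 6 × 5 = 15120.

15120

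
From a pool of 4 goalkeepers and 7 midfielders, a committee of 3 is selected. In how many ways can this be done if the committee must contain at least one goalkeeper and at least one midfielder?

Unrestricted: C(11,3) = 165 ways to pick any 3 of the 11.
Selections missing a whole group: no goalkeepers → C(7,3) = 35; no midfielders → C(4,3) = 4.
Both groups omitted at once is impossible, so 165 − 39 = 126.

126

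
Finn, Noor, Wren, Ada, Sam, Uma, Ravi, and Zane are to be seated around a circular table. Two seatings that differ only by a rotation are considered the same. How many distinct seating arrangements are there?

5040

Seat Finn anywhere (absorbing the rotational symmetry), then permute the other 7: (7)! = 5040.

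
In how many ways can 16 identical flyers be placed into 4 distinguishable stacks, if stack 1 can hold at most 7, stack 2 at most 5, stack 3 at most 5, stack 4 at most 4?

By stars and bars, unrestricted non-negative solutions to x_1+…+x_4 = 16 number C(16+3,3) = 969.
Subtract solutions that violate a single cap (substitute x_i' = x_i − (cap_i+1)): x_1 ≥ 8 gives C(11,3) = 165; x_2 ≥ 6 gives C(13,3) = 286; x_3 ≥ 6 gives C(13,3) = 286; x_4 ≥ 5 gives C(14,3) = 364. Together 1101.
Add back pairs where two caps are both exceeded: 10 + 10 + 20 + 35 + 56 + 56 = 187.
By inclusion–exclusion the count is 969 − 1101 + 187 = 55.

55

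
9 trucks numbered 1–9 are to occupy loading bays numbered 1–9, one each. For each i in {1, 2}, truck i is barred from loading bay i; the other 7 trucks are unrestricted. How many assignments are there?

Let Aᵢ (for i ∈ {1, 2}) be the placements that put truck i in its forbidden loading bay. Any j of these fix j positions, leaving (9−j)! ways to fill the rest, and there are C(2,j) ways to pick which j.
By inclusion–exclusion, the number of valid placements is Σ_{j=0}^{2} (−1)^j C(2,j)·(9−j)!.
Computing: 362880 − 80640 + 5040 = 287280.

287280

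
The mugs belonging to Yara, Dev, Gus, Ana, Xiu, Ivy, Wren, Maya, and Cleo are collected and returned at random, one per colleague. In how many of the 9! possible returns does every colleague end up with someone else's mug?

This is the derangement count D_9: permutations of 9 items with no fixed point.
By inclusion–exclusion this is Σ_{j=0}^{9} (−1)^j C(9,j)·(9−j)!.
Computing: 362880 − 362880 + 181440 − 60480 + 15120 − 3024 + 504 − 72 + 9 − 1 = 133496.

133496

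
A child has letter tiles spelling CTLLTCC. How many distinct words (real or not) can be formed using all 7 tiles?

The 7 letters of CTLLTCC have repeats: C appearing 3 times, L appearing twice, and T appearing twice.
So there are 7! / (3!·2!·2!) = 210 distinguishable arrangements.

210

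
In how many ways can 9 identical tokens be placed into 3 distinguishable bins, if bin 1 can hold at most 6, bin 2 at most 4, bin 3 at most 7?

Ignoring the caps, the number of non-negative solutions to x_1+…+x_3 = 9 is C(11,2) = 55.
Subtract solutions that violate a single cap (substitute x_i' = x_i − (cap_i+1)): x_1 ≥ 7 gives C(4,2) = 6; x_2 ≥ 5 gives C(6,2) = 15; x_3 ≥ 8 gives C(3,2) = 3. Together 24.
No two caps can be exceeded simultaneously, so the pair terms are all 0.
By inclusion–exclusion the count is 55 − 24 + 0 = 31.

31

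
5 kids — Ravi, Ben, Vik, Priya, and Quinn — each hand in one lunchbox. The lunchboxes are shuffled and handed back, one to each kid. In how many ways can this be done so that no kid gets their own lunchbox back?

Let Aᵢ be the assignments in which kid i gets their own lunchbox. We want the size of the complement of A₁∪…∪A_5.
By inclusion–exclusion this is Σ_{j=0}^{5} (−1)^j C(5,j)·(5−j)!.
Computing: 120 − 120 + 60 − 20 + 5 − 1 = 44.

44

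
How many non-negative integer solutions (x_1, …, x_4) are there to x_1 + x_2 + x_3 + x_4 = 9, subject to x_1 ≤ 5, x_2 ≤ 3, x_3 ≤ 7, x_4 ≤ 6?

Without the upper bounds there are C(12,3) = 220 ways to split 9 among 4 variables.
Subtract solutions that violate a single cap (substitute x_i' = x_i − (cap_i+1)): x_1 ≥ 6 gives C(6,3) = 20; x_2 ≥ 4 gives C(8,3) = 56; x_3 ≥ 8 gives C(4,3) = 4; x_4 ≥ 7 gives C(5,3) = 10. Together 90.
No two caps can be exceeded simultaneously, so the pair terms are all 0.
By inclusion–exclusion the count is 220 − 90 + 0 = 130.

130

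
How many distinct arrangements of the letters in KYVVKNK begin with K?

180

With the first slot taken by K, it remains to arrange the other 6 letters (YVVKNK).
Those 6 letters have K appearing twice and V appearing twice, giving (6)!/(2!·2!) = 180.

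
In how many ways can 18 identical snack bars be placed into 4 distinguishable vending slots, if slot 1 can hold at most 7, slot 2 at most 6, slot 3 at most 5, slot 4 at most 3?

20

Ignoring the caps, the number of non-negative solutions to x_1+…+x_4 = 18 is C(21,3) = 1330.
Subtract solutions that violate a single cap (substitute x_i' = x_i − (cap_i+1)): x_1 ≥ 8 gives C(13,3) = 286; x_2 ≥ 7 gives C(14,3) = 364; x_3 ≥ 6 gives C(15,3) = 455; x_4 ≥ 4 gives C(17,3) = 680. Together 1785.
Add back pairs where two caps are both exceeded: 20 + 35 + 84 + 56 + 120 + 165 = 480.
Subtract triples: 0 + 0 + 1 + 4 = 5.
By inclusion–exclusion the count is 1330 − 1785 + 480 − 5 = 20.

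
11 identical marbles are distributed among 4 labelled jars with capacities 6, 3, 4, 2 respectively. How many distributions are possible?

By stars and bars, unrestricted non-negative solutions to x_1+…+x_4 = 11 number C(11+3,3) = 364.
Subtract solutions that violate a single cap (substitute x_i' = x_i − (cap_i+1)): x_1 ≥ 7 gives C(7,3) = 35; x_2 ≥ 4 gives C(10,3) = 120; x_3 ≥ 5 gives C(9,3) = 84; x_4 ≥ 3 gives C(11,3) = 165. Together 404.
Add back pairs where two caps are both exceeded: 1 + 0 + 4 + 10 + 35 + 20 = 70.
By inclusion–exclusion the count is 364 − 404 + 70 = 30.

30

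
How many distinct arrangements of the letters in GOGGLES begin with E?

Fix E in the first position and arrange the remaining 6 letters.
Those 6 letters have G appearing 3 times, giving (6)!/(3!) = 120.

120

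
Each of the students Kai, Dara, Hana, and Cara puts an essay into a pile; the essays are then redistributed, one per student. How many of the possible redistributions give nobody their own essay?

This is the derangement count D_4: permutations of 4 items with no fixed point.
By inclusion–exclusion this is Σ_{j=0}^{4} (−1)^j C(4,j)·(4−j)!.
Computing: 24 − 24 + 12 − 4 + 1 = 9.

9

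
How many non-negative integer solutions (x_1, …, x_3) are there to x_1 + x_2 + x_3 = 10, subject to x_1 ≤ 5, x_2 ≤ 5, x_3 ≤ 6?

Without the upper bounds there are C(12,2) = 66 ways to split 10 among 3 variables.
Subtract solutions that violate a single cap (substitute x_i' = x_i − (cap_i+1)): x_1 ≥ 6 gives C(6,2) = 15; x_2 ≥ 6 gives C(6,2) = 15; x_3 ≥ 7 gives C(5,2) = 10. Together 40.
No two caps can be exceeded simultaneously, so the pair terms are all 0.
By inclusion–exclusion the count is 66 − 40 + 0 = 26.

26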